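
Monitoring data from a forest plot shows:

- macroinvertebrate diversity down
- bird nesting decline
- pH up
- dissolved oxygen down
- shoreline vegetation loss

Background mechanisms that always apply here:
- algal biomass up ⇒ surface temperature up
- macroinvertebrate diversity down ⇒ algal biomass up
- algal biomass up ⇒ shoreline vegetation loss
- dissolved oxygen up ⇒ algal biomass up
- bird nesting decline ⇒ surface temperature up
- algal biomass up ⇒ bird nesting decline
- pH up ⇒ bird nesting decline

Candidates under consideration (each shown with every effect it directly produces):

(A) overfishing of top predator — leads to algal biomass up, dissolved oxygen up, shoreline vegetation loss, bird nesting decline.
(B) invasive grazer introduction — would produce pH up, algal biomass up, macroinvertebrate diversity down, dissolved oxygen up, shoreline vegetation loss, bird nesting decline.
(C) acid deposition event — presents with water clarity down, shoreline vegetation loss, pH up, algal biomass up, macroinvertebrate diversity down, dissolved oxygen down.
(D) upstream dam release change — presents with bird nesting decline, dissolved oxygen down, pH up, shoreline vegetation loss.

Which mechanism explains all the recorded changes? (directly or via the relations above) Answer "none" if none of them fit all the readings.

C

Checking each candidate against the observations:
(A) overfishing of top predator — fails on macroinvertebrate diversity down, pH up, dissolved oxygen down (predicts dissolved oxygen up, not dissolved oxygen down)
(B) invasive grazer introduction — fails on dissolved oxygen down (predicts dissolved oxygen up, not dissolved oxygen down)
(C) acid deposition event — macroinvertebrate diversity down +; bird nesting decline + (through pH up → bird nesting decline); pH up +; dissolved oxygen down +; shoreline vegetation loss +
(D) upstream dam release change — macroinvertebrate diversity down -; bird nesting decline +; pH up +; dissolved oxygen down +; shoreline vegetation loss +
(C) alone accounts for all the evidence.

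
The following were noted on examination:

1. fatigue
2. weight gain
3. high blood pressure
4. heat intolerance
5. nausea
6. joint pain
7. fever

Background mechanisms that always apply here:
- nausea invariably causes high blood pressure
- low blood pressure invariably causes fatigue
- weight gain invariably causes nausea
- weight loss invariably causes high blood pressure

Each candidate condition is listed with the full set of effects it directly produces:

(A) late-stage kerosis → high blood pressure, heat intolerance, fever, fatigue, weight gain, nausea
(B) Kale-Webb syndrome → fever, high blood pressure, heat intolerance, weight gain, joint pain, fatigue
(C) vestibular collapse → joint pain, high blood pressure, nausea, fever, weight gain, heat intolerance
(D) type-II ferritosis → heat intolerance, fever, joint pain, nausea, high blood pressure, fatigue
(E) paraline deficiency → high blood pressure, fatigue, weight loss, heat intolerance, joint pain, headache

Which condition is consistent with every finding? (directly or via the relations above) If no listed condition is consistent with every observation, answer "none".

Per-candidate check:
(A) late-stage kerosis — fatigue ✓; weight gain ✓; high blood pressure ✓; heat intolerance ✓; nausea ✓; joint pain ✗; fever ✓
(B) Kale-Webb syndrome — accounts for every observation (nausea through weight gain → nausea)
(C) vestibular collapse — does not account for fatigue
(D) type-II ferritosis — fatigue ✓; weight gain ✗; high blood pressure ✓; heat intolerance ✓; nausea ✓; joint pain ✓; fever ✓
(E) paraline deficiency — fails on weight gain, nausea, fever (predicts weight loss, not weight gain)
(B) alone accounts for all the evidence.

B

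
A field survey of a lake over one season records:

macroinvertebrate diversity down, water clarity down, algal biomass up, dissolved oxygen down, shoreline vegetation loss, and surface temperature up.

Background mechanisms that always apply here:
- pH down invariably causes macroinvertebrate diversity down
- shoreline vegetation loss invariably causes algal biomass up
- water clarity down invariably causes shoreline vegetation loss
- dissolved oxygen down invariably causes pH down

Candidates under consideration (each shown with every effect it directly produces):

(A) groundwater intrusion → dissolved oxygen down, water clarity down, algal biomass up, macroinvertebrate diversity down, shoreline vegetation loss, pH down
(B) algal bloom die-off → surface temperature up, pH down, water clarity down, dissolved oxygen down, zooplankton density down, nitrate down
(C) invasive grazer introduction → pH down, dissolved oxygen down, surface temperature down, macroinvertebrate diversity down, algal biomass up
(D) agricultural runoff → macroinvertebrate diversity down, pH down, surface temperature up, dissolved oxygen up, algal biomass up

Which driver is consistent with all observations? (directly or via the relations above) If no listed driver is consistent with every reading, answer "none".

Per-candidate check:
(A) groundwater intrusion — macroinvertebrate diversity down match; water clarity down match; algal biomass up match; dissolved oxygen down match; shoreline vegetation loss match; surface temperature up miss
(B) algal bloom die-off — accounts for every observation (macroinvertebrate diversity down through pH down → macroinvertebrate diversity down)
(C) invasive grazer introduction — fails on water clarity down, shoreline vegetation loss, surface temperature up (predicts surface temperature down, not surface temperature up)
(D) agricultural runoff — fails on water clarity down, dissolved oxygen down, shoreline vegetation loss (predicts dissolved oxygen up, not dissolved oxygen down)
(B) is the only candidate with no mismatches.

B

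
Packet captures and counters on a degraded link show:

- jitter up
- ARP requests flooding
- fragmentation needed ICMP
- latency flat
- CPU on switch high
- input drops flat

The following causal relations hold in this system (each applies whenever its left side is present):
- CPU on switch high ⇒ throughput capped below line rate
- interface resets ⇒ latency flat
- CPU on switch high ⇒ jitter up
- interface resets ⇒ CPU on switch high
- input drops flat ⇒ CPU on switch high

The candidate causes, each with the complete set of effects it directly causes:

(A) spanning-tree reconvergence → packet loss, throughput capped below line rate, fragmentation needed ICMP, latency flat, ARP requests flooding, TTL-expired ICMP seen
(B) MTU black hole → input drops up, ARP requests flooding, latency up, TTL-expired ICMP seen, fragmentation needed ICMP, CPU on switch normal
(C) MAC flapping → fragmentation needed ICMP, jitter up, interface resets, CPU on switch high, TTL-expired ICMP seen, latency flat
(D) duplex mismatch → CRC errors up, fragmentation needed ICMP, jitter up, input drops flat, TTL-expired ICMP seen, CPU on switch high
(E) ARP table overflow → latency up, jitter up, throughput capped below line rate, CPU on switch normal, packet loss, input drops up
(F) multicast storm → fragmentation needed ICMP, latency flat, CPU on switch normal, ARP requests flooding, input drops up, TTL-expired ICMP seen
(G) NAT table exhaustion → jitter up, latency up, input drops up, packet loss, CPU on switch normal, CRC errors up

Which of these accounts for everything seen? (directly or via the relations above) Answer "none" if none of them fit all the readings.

none

Testing each hypothesis:
(A) spanning-tree reconvergence — jitter up NO; ARP requests flooding yes; fragmentation needed ICMP yes; latency flat yes; CPU on switch high NO; input drops flat NO
(B) MTU black hole — fails on jitter up, latency flat, CPU on switch high, input drops flat (predicts latency up, not latency flat; predicts CPU on switch normal, not CPU on switch high; predicts input drops up, not input drops flat)
(C) MAC flapping — jitter up yes; ARP requests flooding NO; fragmentation needed ICMP yes; latency flat yes; CPU on switch high yes; input drops flat NO
(D) duplex mismatch — jitter up yes; ARP requests flooding NO; fragmentation needed ICMP yes; latency flat NO; CPU on switch high yes; input drops flat yes
(E) ARP table overflow — fails on ARP requests flooding, fragmentation needed ICMP, latency flat, CPU on switch high, input drops flat (predicts latency up, not latency flat; predicts CPU on switch normal, not CPU on switch high; predicts input drops up, not input drops flat)
(F) multicast storm — fails on jitter up, CPU on switch high, input drops flat (predicts CPU on switch normal, not CPU on switch high; predicts input drops up, not input drops flat)
(G) NAT table exhaustion — jitter up yes; ARP requests flooding NO; fragmentation needed ICMP NO; latency flat NO; CPU on switch high NO; input drops flat NO
No candidate is consistent with all observations.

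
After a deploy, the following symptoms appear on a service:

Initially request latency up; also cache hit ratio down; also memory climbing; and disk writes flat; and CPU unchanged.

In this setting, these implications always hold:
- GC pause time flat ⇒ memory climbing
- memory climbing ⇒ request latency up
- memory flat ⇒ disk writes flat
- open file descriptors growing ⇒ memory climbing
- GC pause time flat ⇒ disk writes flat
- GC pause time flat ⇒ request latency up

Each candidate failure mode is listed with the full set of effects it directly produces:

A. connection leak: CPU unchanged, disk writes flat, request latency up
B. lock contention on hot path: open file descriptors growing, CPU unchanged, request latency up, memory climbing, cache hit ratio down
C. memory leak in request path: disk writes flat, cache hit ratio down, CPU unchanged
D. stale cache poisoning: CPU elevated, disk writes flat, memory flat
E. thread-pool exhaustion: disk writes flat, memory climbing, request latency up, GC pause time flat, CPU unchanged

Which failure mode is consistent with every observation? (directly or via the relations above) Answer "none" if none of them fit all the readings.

none

For each candidate, compare predicted effects to what was observed:
(A) connection leak — request latency up +; cache hit ratio down -; memory climbing -; disk writes flat +; CPU unchanged +
(B) lock contention on hot path — request latency up +; cache hit ratio down +; memory climbing +; disk writes flat -; CPU unchanged +
(C) memory leak in request path — does not account for request latency up, memory climbing
(D) stale cache poisoning — fails on request latency up, cache hit ratio down, memory climbing, CPU unchanged (predicts memory flat, not memory climbing; predicts CPU elevated, not CPU unchanged)
(E) thread-pool exhaustion — request latency up +; cache hit ratio down -; memory climbing +; disk writes flat +; CPU unchanged +
Every candidate fails on at least one observation.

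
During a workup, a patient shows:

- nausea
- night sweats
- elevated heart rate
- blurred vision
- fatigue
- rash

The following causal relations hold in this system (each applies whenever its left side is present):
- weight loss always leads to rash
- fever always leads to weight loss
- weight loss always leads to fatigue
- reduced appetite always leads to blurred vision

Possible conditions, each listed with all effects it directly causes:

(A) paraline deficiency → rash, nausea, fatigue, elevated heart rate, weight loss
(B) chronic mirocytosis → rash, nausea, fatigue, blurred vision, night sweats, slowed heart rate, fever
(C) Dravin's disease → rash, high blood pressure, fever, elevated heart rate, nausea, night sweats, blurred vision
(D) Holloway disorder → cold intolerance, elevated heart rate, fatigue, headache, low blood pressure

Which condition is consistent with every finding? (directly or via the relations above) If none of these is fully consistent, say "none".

Checking each candidate against the observations:
(A) paraline deficiency — does not account for night sweats, blurred vision
(B) chronic mirocytosis — nausea ✓; night sweats ✓; elevated heart rate ✗; blurred vision ✓; fatigue ✓; rash ✓
(C) Dravin's disease — accounts for every observation (fatigue via fever → weight loss → fatigue)
(D) Holloway disorder — nausea ✗; night sweats ✗; elevated heart rate ✓; blurred vision ✗; fatigue ✓; rash ✗
(C) alone accounts for all the evidence.

C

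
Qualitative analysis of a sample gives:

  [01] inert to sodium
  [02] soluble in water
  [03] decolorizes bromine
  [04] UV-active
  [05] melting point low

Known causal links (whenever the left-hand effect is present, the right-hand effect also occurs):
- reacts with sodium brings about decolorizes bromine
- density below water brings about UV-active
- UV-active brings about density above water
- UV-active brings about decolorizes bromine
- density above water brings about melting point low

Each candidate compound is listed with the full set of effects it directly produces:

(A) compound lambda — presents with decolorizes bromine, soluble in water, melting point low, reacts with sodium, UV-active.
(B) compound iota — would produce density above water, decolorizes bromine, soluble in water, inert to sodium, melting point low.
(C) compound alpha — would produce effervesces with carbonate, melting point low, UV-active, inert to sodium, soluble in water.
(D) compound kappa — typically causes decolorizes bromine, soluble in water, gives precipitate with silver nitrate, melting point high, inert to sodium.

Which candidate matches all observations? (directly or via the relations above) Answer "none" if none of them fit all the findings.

C

For each candidate, compare predicted effects to what was observed:
(A) compound lambda — fails on inert to sodium (predicts reacts with sodium, not inert to sodium)
(B) compound iota — inert to sodium yes; soluble in water yes; decolorizes bromine yes; UV-active NO; melting point low yes
(C) compound alpha — accounts for every observation (decolorizes bromine by UV-active → decolorizes bromine)
(D) compound kappa — inert to sodium yes; soluble in water yes; decolorizes bromine yes; UV-active NO; melting point low NO
(C) is the only candidate with no mismatches.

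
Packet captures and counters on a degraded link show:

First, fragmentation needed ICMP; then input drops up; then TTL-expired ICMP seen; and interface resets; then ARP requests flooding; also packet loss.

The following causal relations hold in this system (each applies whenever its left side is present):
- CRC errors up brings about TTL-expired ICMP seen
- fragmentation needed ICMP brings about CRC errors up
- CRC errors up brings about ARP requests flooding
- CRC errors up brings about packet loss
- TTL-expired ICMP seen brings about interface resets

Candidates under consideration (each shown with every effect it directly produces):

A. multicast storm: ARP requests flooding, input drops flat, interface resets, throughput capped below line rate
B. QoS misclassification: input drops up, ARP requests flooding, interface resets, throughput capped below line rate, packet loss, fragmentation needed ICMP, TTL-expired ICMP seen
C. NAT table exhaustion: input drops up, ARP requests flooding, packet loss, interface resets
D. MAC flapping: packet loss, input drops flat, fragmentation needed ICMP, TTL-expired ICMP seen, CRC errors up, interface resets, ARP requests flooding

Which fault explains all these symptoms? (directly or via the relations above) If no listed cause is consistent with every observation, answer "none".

Per-candidate check:
(A) multicast storm — fails on fragmentation needed ICMP, input drops up, TTL-expired ICMP seen, packet loss (predicts input drops flat, not input drops up)
(B) QoS misclassification — accounts for every observation
(C) NAT table exhaustion — does not account for fragmentation needed ICMP, TTL-expired ICMP seen
(D) MAC flapping — fragmentation needed ICMP +; input drops up -; TTL-expired ICMP seen +; interface resets +; ARP requests flooding +; packet loss +
Only (B) is consistent with every observation.

B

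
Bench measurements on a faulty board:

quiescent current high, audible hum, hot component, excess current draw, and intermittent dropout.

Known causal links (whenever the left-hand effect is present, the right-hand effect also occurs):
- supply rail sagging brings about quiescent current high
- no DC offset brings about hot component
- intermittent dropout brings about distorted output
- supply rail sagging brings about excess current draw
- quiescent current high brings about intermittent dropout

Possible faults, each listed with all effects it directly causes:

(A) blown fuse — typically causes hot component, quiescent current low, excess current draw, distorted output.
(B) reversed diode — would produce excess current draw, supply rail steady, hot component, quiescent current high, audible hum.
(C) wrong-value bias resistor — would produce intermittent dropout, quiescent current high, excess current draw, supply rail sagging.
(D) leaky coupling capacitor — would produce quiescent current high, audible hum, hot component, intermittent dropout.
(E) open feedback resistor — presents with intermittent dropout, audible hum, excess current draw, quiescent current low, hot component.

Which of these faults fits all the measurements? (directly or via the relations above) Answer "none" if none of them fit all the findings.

B

Per-candidate check:
(A) blown fuse — quiescent current high -; audible hum -; hot component +; excess current draw +; intermittent dropout -
(B) reversed diode — accounts for every observation (intermittent dropout by quiescent current high → intermittent dropout)
(C) wrong-value bias resistor — quiescent current high +; audible hum -; hot component -; excess current draw +; intermittent dropout +
(D) leaky coupling capacitor — quiescent current high +; audible hum +; hot component +; excess current draw -; intermittent dropout +
(E) open feedback resistor — quiescent current high -; audible hum +; hot component +; excess current draw +; intermittent dropout +
(B) is the only candidate with no mismatches.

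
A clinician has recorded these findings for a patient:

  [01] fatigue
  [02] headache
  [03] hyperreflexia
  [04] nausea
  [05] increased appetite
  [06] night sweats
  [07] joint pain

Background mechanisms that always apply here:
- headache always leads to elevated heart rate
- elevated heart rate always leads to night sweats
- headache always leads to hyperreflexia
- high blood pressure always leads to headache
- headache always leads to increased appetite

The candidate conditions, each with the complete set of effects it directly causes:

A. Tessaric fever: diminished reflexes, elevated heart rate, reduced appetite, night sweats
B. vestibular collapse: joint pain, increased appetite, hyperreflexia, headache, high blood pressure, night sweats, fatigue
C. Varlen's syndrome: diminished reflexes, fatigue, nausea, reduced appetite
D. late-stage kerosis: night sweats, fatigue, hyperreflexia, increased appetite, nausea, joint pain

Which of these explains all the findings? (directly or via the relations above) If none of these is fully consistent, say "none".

none

For each candidate, compare predicted effects to what was observed:
(A) Tessaric fever — fatigue miss; headache miss; hyperreflexia miss; nausea miss; increased appetite miss; night sweats match; joint pain miss
(B) vestibular collapse — fatigue match; headache match; hyperreflexia match; nausea miss; increased appetite match; night sweats match; joint pain match
(C) Varlen's syndrome — fails on headache, hyperreflexia, increased appetite, night sweats, joint pain (predicts diminished reflexes, not hyperreflexia; predicts reduced appetite, not increased appetite)
(D) late-stage kerosis — fatigue match; headache miss; hyperreflexia match; nausea match; increased appetite match; night sweats match; joint pain match
No candidate is consistent with all observations.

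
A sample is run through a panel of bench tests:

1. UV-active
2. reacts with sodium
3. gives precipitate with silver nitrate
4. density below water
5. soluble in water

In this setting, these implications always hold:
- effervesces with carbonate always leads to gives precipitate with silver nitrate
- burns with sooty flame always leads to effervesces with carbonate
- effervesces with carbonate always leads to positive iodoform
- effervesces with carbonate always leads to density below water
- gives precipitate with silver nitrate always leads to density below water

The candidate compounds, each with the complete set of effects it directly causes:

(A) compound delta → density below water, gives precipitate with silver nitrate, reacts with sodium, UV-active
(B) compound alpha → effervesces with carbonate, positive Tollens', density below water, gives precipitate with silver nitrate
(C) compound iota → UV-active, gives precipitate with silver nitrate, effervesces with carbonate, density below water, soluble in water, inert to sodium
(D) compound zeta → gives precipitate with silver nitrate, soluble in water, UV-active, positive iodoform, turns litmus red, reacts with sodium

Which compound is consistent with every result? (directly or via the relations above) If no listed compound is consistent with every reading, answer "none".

D

For each candidate, compare predicted effects to what was observed:
(A) compound delta — does not account for soluble in water
(B) compound alpha — does not account for UV-active, reacts with sodium, soluble in water
(C) compound iota — fails on reacts with sodium (predicts inert to sodium, not reacts with sodium)
(D) compound zeta — accounts for every observation (density below water by gives precipitate with silver nitrate → density below water)
Only (D) is consistent with every observation.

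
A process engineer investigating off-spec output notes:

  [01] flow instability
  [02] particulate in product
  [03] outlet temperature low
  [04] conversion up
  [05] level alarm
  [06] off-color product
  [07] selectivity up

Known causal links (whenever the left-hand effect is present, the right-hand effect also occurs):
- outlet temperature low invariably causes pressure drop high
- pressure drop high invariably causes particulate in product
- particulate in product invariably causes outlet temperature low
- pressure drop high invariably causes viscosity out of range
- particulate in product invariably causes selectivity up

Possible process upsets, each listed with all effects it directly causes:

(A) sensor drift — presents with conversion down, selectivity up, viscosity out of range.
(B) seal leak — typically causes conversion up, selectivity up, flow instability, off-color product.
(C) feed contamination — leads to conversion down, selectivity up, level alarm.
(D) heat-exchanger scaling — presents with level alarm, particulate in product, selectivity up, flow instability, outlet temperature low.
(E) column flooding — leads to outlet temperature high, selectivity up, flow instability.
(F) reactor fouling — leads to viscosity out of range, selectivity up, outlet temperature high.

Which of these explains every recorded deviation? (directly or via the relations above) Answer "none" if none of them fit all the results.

none

For each candidate, compare predicted effects to what was observed:
(A) sensor drift — flow instability -; particulate in product -; outlet temperature low -; conversion up -; level alarm -; off-color product -; selectivity up +
(B) seal leak — does not account for particulate in product, outlet temperature low, level alarm
(C) feed contamination — flow instability -; particulate in product -; outlet temperature low -; conversion up -; level alarm +; off-color product -; selectivity up +
(D) heat-exchanger scaling — does not account for conversion up, off-color product
(E) column flooding — flow instability +; particulate in product -; outlet temperature low -; conversion up -; level alarm -; off-color product -; selectivity up +
(F) reactor fouling — flow instability -; particulate in product -; outlet temperature low -; conversion up -; level alarm -; off-color product -; selectivity up +
None of the listed candidates fits everything.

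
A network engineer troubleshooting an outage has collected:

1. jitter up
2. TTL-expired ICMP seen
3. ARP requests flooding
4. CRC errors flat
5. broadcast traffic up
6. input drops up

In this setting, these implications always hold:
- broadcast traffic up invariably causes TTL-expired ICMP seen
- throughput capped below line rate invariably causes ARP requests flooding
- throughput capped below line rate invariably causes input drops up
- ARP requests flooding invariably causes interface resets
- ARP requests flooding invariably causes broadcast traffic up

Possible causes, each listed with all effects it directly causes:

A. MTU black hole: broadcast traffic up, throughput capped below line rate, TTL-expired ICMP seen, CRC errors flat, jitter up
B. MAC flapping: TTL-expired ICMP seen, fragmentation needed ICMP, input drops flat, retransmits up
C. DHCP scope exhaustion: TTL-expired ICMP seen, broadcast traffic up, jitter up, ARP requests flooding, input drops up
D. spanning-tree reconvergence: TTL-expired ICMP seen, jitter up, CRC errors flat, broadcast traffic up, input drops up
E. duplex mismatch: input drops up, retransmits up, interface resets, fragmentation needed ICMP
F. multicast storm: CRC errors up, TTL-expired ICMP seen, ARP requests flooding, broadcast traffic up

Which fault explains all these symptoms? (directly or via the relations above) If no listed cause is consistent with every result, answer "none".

For each candidate, compare predicted effects to what was observed:
(A) MTU black hole — accounts for every observation (ARP requests flooding by throughput capped below line rate → ARP requests flooding)
(B) MAC flapping — jitter up NO; TTL-expired ICMP seen yes; ARP requests flooding NO; CRC errors flat NO; broadcast traffic up NO; input drops up NO
(C) DHCP scope exhaustion — does not account for CRC errors flat
(D) spanning-tree reconvergence — does not account for ARP requests flooding
(E) duplex mismatch — does not account for jitter up, TTL-expired ICMP seen, ARP requests flooding, CRC errors flat, broadcast traffic up
(F) multicast storm — fails on jitter up, CRC errors flat, input drops up (predicts CRC errors up, not CRC errors flat)
(A) is the only candidate with no mismatches.

A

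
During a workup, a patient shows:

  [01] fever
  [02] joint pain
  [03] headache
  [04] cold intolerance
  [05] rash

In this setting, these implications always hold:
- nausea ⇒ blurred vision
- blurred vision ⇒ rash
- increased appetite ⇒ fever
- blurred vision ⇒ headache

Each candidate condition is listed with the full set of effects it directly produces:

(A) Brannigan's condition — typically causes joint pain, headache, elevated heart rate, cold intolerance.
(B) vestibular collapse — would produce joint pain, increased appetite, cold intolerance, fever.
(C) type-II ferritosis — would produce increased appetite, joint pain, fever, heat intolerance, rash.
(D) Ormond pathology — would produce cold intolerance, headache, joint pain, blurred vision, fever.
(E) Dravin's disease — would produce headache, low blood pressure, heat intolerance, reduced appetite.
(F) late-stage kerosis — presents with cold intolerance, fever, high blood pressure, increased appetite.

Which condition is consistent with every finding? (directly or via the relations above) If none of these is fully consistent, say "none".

D

Per-candidate check:
(A) Brannigan's condition — fever ✗; joint pain ✓; headache ✓; cold intolerance ✓; rash ✗
(B) vestibular collapse — does not account for headache, rash
(C) type-II ferritosis — fever ✓; joint pain ✓; headache ✗; cold intolerance ✗; rash ✓
(D) Ormond pathology — accounts for every observation (rash through blurred vision → rash)
(E) Dravin's disease — fails on fever, joint pain, cold intolerance, rash (predicts heat intolerance, not cold intolerance)
(F) late-stage kerosis — fever ✓; joint pain ✗; headache ✗; cold intolerance ✓; rash ✗
Only (D) is consistent with every observation.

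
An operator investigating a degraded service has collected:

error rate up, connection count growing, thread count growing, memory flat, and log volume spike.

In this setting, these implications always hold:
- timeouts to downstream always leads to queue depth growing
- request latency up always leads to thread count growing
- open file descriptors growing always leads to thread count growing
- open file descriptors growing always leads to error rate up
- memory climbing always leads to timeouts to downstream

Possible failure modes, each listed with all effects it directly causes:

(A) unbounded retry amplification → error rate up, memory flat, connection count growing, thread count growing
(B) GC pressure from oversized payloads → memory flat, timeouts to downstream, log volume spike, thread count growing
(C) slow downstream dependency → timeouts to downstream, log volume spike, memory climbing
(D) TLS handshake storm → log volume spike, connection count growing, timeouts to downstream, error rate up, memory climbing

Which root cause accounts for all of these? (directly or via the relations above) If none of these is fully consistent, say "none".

none

For each candidate, compare predicted effects to what was observed:
(A) unbounded retry amplification — error rate up +; connection count growing +; thread count growing +; memory flat +; log volume spike -
(B) GC pressure from oversized payloads — error rate up -; connection count growing -; thread count growing +; memory flat +; log volume spike +
(C) slow downstream dependency — error rate up -; connection count growing -; thread count growing -; memory flat -; log volume spike +
(D) TLS handshake storm — error rate up +; connection count growing +; thread count growing -; memory flat -; log volume spike +
None of the listed candidates fits everything.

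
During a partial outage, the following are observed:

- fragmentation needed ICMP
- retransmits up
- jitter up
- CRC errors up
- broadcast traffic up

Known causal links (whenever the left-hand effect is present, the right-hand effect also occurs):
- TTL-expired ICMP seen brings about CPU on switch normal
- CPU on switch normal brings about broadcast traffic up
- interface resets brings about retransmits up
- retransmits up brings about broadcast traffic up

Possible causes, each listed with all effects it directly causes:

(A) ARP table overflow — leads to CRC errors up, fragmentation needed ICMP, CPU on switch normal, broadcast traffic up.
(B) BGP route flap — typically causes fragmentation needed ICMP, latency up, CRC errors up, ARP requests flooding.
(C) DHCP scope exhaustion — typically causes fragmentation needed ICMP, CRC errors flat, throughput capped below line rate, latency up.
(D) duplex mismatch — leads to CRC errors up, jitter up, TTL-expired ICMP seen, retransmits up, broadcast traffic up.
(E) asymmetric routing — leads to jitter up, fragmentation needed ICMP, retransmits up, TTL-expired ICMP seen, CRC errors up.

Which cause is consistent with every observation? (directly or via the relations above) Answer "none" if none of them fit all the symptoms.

E

Per-candidate check:
(A) ARP table overflow — does not account for retransmits up, jitter up
(B) BGP route flap — does not account for retransmits up, jitter up, broadcast traffic up
(C) DHCP scope exhaustion — fails on retransmits up, jitter up, CRC errors up, broadcast traffic up (predicts CRC errors flat, not CRC errors up)
(D) duplex mismatch — fragmentation needed ICMP ✗; retransmits up ✓; jitter up ✓; CRC errors up ✓; broadcast traffic up ✓
(E) asymmetric routing — fragmentation needed ICMP ✓; retransmits up ✓; jitter up ✓; CRC errors up ✓; broadcast traffic up ✓ (by retransmits up → broadcast traffic up)
(E) alone accounts for all the evidence.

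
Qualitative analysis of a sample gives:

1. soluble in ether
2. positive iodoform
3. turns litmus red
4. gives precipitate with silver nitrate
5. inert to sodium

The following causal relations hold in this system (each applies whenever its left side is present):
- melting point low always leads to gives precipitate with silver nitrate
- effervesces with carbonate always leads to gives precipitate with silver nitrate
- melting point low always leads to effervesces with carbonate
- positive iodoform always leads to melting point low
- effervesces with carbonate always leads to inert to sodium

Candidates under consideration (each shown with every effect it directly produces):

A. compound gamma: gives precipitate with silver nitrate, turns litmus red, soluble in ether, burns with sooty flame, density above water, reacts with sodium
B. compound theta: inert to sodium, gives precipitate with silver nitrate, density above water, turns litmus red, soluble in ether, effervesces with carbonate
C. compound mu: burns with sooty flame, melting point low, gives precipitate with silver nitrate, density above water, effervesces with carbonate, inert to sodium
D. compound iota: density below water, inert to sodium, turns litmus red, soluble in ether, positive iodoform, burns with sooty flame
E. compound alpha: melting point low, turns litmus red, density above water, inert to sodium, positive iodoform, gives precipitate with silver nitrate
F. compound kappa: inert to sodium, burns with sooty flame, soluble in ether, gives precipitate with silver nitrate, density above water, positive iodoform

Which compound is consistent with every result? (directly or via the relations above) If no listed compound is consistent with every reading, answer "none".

D

For each candidate, compare predicted effects to what was observed:
(A) compound gamma — fails on positive iodoform, inert to sodium (predicts reacts with sodium, not inert to sodium)
(B) compound theta — soluble in ether yes; positive iodoform NO; turns litmus red yes; gives precipitate with silver nitrate yes; inert to sodium yes
(C) compound mu — does not account for soluble in ether, positive iodoform, turns litmus red
(D) compound iota — accounts for every observation (gives precipitate with silver nitrate by positive iodoform → melting point low → gives precipitate with silver nitrate)
(E) compound alpha — soluble in ether NO; positive iodoform yes; turns litmus red yes; gives precipitate with silver nitrate yes; inert to sodium yes
(F) compound kappa — soluble in ether yes; positive iodoform yes; turns litmus red NO; gives precipitate with silver nitrate yes; inert to sodium yes
(D) alone accounts for all the evidence.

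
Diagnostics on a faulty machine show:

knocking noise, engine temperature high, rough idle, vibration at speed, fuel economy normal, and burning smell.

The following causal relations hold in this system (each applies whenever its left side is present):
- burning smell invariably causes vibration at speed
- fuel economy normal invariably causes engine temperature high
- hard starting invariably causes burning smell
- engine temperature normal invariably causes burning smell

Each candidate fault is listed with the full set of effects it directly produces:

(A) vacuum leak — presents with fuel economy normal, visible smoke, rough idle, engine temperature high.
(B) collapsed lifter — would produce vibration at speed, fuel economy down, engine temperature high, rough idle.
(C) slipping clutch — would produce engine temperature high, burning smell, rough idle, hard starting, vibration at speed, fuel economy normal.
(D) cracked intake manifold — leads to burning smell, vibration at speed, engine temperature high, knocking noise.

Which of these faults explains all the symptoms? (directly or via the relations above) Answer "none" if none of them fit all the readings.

none

Testing each hypothesis:
(A) vacuum leak — does not account for knocking noise, vibration at speed, burning smell
(B) collapsed lifter — knocking noise miss; engine temperature high match; rough idle match; vibration at speed match; fuel economy normal miss; burning smell miss
(C) slipping clutch — knocking noise miss; engine temperature high match; rough idle match; vibration at speed match; fuel economy normal match; burning smell match
(D) cracked intake manifold — knocking noise match; engine temperature high match; rough idle miss; vibration at speed match; fuel economy normal miss; burning smell match
None of the listed candidates fits everything.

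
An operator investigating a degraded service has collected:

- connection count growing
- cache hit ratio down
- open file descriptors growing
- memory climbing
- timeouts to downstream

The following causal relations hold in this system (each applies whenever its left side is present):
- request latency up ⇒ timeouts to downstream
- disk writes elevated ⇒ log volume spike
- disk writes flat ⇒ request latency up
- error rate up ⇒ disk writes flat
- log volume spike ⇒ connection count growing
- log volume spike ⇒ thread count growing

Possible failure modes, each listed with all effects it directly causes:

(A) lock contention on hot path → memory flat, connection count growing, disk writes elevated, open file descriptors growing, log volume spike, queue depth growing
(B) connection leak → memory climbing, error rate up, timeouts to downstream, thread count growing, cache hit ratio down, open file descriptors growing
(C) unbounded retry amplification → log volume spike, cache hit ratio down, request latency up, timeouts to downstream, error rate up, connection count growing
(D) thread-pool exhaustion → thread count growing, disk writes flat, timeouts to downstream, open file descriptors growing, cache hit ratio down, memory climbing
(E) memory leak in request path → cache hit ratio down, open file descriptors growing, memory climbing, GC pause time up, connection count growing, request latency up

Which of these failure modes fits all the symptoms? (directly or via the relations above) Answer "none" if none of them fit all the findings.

E

Testing each hypothesis:
(A) lock contention on hot path — fails on cache hit ratio down, memory climbing, timeouts to downstream (predicts memory flat, not memory climbing)
(B) connection leak — connection count growing ✗; cache hit ratio down ✓; open file descriptors growing ✓; memory climbing ✓; timeouts to downstream ✓
(C) unbounded retry amplification — does not account for open file descriptors growing, memory climbing
(D) thread-pool exhaustion — connection count growing ✗; cache hit ratio down ✓; open file descriptors growing ✓; memory climbing ✓; timeouts to downstream ✓
(E) memory leak in request path — accounts for every observation (timeouts to downstream through request latency up → timeouts to downstream)
Only (E) is consistent with every observation.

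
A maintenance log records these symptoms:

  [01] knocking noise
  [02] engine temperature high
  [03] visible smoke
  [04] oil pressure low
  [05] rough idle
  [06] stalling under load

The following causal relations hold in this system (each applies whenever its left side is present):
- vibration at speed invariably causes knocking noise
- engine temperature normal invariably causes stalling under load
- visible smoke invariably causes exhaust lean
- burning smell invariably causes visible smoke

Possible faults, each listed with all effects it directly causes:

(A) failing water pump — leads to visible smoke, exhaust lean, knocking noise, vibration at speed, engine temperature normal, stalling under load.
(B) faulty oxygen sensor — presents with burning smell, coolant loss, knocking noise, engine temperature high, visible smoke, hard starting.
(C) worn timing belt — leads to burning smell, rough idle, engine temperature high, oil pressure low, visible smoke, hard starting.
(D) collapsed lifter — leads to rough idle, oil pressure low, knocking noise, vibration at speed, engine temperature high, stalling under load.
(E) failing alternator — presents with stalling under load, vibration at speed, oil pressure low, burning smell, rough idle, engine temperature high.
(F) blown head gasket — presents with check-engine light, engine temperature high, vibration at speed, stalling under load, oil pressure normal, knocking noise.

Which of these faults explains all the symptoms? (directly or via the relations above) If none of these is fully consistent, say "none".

E

Testing each hypothesis:
(A) failing water pump — knocking noise match; engine temperature high miss; visible smoke match; oil pressure low miss; rough idle miss; stalling under load match
(B) faulty oxygen sensor — knocking noise match; engine temperature high match; visible smoke match; oil pressure low miss; rough idle miss; stalling under load miss
(C) worn timing belt — knocking noise miss; engine temperature high match; visible smoke match; oil pressure low match; rough idle match; stalling under load miss
(D) collapsed lifter — does not account for visible smoke
(E) failing alternator — knocking noise match (through vibration at speed → knocking noise); engine temperature high match; visible smoke match (through burning smell → visible smoke); oil pressure low match; rough idle match; stalling under load match
(F) blown head gasket — knocking noise match; engine temperature high match; visible smoke miss; oil pressure low miss; rough idle miss; stalling under load match
(E) is the only candidate with no mismatches.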